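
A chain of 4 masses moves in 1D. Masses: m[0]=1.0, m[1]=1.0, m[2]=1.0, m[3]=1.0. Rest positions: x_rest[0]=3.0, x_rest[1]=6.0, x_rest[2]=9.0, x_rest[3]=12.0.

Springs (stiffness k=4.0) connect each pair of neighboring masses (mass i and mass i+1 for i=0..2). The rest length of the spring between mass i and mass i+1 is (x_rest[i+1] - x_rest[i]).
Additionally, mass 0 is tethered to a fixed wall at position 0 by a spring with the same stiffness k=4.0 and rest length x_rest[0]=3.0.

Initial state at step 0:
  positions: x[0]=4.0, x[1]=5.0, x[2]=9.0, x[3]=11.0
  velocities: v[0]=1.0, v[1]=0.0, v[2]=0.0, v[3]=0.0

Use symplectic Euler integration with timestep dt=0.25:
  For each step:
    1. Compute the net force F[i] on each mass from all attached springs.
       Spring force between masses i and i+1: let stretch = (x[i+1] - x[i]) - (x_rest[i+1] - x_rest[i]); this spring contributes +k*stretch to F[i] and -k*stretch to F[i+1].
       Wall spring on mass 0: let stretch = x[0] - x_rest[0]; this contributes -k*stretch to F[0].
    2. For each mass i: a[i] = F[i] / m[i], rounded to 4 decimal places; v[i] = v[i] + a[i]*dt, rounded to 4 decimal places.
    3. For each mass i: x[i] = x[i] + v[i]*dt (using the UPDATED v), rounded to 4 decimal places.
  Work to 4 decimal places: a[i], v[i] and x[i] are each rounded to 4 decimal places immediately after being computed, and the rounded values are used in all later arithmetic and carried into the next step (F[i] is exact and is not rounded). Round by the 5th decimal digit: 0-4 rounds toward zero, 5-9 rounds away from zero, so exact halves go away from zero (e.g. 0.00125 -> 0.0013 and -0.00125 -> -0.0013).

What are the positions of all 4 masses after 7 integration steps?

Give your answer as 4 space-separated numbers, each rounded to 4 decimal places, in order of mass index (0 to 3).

Step 0: x=[4.0000 5.0000 9.0000 11.0000] v=[1.0000 0.0000 0.0000 0.0000]
Step 1: x=[3.5000 5.7500 8.5000 11.2500] v=[-2.0000 3.0000 -2.0000 1.0000]
Step 2: x=[2.6875 6.6250 8.0000 11.5625] v=[-3.2500 3.5000 -2.0000 1.2500]
Step 3: x=[2.1875 6.8594 8.0469 11.7344] v=[-2.0000 0.9375 0.1875 0.6875]
Step 4: x=[2.3086 6.2227 8.7188 11.7344] v=[0.4844 -2.5469 2.6875 0.0000]
Step 5: x=[2.8311 5.2315 9.5206 11.7305] v=[2.0899 -3.9649 3.2070 -0.0156]
Step 6: x=[3.2459 4.7125 9.8026 11.9241] v=[1.6592 -2.0762 1.1278 0.7745]
Step 7: x=[3.2159 5.0993 9.3424 12.3374] v=[-0.1201 1.5473 -1.8408 1.6530]

Answer: 3.2159 5.0993 9.3424 12.3374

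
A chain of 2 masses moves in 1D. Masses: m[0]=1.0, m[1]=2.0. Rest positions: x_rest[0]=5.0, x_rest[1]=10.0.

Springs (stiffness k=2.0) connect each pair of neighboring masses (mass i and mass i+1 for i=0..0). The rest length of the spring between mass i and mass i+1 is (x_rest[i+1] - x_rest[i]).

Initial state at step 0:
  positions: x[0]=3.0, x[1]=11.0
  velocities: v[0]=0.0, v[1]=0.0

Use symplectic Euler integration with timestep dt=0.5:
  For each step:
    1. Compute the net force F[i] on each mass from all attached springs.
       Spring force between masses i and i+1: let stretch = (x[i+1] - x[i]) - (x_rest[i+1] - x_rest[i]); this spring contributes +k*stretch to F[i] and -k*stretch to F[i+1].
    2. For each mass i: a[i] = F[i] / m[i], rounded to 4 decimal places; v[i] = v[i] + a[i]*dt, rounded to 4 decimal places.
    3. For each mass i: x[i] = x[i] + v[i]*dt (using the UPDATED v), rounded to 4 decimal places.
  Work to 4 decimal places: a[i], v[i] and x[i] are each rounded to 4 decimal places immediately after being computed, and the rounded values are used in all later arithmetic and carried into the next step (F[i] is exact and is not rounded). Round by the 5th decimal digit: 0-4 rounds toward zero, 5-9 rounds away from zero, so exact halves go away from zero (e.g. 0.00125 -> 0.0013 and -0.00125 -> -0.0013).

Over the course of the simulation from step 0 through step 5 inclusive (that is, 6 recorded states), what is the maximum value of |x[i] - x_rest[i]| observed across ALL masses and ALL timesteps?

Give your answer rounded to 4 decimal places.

Step 0: x=[3.0000 11.0000] v=[0.0000 0.0000]
Step 1: x=[4.5000 10.2500] v=[3.0000 -1.5000]
Step 2: x=[6.3750 9.3125] v=[3.7500 -1.8750]
Step 3: x=[7.2188 8.8906] v=[1.6875 -0.8438]
Step 4: x=[6.3985 9.3008] v=[-1.6407 0.8203]
Step 5: x=[4.5293 10.2354] v=[-3.7384 1.8692]
Max displacement = 2.2188

Answer: 2.2188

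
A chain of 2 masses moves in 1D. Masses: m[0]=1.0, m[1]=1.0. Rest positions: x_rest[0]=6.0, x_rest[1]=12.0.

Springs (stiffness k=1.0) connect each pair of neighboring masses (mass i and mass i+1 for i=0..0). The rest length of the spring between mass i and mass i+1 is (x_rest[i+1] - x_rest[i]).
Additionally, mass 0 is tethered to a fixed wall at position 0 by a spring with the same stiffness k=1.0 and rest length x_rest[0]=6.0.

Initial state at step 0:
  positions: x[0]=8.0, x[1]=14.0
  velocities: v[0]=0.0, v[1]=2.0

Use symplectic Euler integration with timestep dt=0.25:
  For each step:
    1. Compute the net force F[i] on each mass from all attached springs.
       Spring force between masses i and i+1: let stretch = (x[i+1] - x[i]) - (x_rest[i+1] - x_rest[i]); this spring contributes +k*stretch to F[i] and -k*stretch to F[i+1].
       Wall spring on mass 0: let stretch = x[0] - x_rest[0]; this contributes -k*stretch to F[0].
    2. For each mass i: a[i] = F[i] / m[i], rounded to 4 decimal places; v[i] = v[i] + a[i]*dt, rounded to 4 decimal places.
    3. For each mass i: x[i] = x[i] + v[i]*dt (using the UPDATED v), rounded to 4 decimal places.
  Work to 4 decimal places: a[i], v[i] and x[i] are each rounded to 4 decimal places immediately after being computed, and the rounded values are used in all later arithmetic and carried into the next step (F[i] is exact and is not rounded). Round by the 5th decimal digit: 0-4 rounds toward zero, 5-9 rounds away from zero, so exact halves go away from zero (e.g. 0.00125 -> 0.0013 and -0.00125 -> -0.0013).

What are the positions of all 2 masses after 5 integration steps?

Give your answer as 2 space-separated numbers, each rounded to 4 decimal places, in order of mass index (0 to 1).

Step 0: x=[8.0000 14.0000] v=[0.0000 2.0000]
Step 1: x=[7.8750 14.5000] v=[-0.5000 2.0000]
Step 2: x=[7.6719 14.9610] v=[-0.8125 1.8438]
Step 3: x=[7.4449 15.3414] v=[-0.9082 1.5215]
Step 4: x=[7.2461 15.6033] v=[-0.7953 1.0474]
Step 5: x=[7.1167 15.7178] v=[-0.5175 0.4581]

Answer: 7.1167 15.7178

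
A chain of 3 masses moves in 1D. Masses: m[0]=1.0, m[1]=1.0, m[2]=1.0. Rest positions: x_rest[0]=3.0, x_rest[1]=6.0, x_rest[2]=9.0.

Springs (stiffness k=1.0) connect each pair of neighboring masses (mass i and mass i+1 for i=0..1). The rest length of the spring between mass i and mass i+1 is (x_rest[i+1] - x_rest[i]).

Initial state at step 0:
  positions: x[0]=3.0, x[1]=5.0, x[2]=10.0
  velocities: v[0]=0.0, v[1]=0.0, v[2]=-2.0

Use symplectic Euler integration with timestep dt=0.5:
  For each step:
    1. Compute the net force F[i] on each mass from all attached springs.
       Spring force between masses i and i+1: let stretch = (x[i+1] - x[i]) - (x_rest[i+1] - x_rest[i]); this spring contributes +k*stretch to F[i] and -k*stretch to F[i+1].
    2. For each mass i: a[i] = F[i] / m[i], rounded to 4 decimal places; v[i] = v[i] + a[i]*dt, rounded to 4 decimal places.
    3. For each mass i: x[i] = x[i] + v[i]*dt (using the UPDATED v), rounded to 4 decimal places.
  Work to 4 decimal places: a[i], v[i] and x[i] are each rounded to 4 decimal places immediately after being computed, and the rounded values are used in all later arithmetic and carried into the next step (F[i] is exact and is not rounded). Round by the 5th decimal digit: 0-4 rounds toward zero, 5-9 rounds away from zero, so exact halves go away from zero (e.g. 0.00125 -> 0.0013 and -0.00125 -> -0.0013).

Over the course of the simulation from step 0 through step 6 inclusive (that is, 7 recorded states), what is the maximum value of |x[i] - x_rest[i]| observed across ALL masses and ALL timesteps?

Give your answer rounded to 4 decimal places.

Step 0: x=[3.0000 5.0000 10.0000] v=[0.0000 0.0000 -2.0000]
Step 1: x=[2.7500 5.7500 8.5000] v=[-0.5000 1.5000 -3.0000]
Step 2: x=[2.5000 6.4375 7.0625] v=[-0.5000 1.3750 -2.8750]
Step 3: x=[2.4844 6.2969 6.2188] v=[-0.0313 -0.2813 -1.6875]
Step 4: x=[2.6719 5.1836 6.1446] v=[0.3750 -2.2266 -0.1485]
Step 5: x=[2.7374 3.6826 6.5801] v=[0.1309 -3.0020 0.8710]
Step 6: x=[2.2892 2.6697 7.0413] v=[-0.8965 -2.0259 0.9223]
Max displacement = 3.3303

Answer: 3.3303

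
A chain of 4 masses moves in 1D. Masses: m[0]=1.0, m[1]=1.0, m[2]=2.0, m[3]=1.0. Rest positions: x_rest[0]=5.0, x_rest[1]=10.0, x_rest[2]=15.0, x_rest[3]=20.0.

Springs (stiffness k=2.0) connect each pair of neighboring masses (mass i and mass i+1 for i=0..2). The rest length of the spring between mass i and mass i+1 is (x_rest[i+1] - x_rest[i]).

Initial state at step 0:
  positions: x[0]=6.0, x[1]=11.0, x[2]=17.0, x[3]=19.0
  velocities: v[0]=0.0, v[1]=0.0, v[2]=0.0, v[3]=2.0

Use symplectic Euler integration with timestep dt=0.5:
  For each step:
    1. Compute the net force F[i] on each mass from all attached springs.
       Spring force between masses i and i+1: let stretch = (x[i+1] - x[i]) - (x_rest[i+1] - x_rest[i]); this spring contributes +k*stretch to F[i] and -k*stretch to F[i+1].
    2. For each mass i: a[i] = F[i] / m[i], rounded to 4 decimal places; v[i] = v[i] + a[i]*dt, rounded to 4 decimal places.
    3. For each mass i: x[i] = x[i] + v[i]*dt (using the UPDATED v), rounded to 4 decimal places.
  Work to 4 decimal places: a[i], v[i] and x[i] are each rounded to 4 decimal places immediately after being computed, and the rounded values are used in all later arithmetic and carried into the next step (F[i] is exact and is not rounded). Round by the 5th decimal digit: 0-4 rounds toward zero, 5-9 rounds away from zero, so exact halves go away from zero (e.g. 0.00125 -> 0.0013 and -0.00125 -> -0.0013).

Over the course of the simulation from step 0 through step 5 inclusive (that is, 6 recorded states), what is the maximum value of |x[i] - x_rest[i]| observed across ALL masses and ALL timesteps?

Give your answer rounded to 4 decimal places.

Step 0: x=[6.0000 11.0000 17.0000 19.0000] v=[0.0000 0.0000 0.0000 2.0000]
Step 1: x=[6.0000 11.5000 16.0000 21.5000] v=[0.0000 1.0000 -2.0000 5.0000]
Step 2: x=[6.2500 11.5000 15.2500 23.7500] v=[0.5000 0.0000 -1.5000 4.5000]
Step 3: x=[6.6250 10.7500 15.6875 24.2500] v=[0.7500 -1.5000 0.8750 1.0000]
Step 4: x=[6.5625 10.4063 17.0313 22.9688] v=[-0.1250 -0.6875 2.6875 -2.5625]
Step 5: x=[5.9219 11.4532 18.2032 21.2188] v=[-1.2812 2.0937 2.3438 -3.5000]
Max displacement = 4.2500

Answer: 4.2500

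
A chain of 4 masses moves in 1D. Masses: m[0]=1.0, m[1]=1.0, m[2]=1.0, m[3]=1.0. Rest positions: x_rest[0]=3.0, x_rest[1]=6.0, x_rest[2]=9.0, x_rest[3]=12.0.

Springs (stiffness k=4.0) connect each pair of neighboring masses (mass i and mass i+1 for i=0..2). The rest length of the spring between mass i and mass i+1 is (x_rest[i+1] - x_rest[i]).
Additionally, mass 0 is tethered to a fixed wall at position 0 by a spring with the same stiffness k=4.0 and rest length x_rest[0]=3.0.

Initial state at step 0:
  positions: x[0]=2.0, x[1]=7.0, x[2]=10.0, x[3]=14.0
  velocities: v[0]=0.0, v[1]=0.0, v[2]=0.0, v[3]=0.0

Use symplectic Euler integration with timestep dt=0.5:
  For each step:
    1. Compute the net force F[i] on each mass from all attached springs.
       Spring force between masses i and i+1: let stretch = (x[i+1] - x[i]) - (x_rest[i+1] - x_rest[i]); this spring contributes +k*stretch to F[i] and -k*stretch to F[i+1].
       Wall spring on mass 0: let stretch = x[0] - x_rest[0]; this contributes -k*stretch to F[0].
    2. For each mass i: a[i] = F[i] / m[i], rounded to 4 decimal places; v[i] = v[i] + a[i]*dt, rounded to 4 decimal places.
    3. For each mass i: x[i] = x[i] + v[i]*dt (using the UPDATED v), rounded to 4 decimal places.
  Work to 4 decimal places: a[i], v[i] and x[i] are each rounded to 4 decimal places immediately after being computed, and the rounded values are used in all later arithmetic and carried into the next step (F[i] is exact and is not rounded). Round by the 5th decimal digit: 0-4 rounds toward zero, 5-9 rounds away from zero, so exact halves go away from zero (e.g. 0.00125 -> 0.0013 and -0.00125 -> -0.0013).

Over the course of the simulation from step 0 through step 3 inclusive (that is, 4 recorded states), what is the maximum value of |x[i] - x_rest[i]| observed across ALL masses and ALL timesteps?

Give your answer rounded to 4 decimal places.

Step 0: x=[2.0000 7.0000 10.0000 14.0000] v=[0.0000 0.0000 0.0000 0.0000]
Step 1: x=[5.0000 5.0000 11.0000 13.0000] v=[6.0000 -4.0000 2.0000 -2.0000]
Step 2: x=[3.0000 9.0000 8.0000 13.0000] v=[-4.0000 8.0000 -6.0000 0.0000]
Step 3: x=[4.0000 6.0000 11.0000 11.0000] v=[2.0000 -6.0000 6.0000 -4.0000]
Max displacement = 3.0000

Answer: 3.0000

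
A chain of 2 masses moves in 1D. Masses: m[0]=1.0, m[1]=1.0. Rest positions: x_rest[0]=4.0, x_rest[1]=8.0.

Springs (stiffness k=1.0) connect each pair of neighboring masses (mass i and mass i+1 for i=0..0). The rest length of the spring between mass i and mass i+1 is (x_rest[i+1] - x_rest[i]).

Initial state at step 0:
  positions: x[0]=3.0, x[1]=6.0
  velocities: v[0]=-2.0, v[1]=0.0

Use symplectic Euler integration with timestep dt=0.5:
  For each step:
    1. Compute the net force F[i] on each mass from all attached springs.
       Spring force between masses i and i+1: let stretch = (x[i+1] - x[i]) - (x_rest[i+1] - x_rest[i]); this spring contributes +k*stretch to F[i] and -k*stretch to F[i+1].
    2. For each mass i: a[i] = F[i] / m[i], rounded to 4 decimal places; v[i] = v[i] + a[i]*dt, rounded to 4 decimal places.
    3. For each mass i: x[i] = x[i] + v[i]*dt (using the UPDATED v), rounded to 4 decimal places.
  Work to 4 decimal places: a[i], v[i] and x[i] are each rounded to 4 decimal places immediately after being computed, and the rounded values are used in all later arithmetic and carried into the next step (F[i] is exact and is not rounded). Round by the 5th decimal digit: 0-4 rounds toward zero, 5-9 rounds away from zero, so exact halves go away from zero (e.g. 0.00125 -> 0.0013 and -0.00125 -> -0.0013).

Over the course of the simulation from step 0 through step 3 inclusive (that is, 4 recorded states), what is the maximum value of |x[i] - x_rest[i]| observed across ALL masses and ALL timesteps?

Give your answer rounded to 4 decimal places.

Step 0: x=[3.0000 6.0000] v=[-2.0000 0.0000]
Step 1: x=[1.7500 6.2500] v=[-2.5000 0.5000]
Step 2: x=[0.6250 6.3750] v=[-2.2500 0.2500]
Step 3: x=[-0.0625 6.0625] v=[-1.3750 -0.6250]
Max displacement = 4.0625

Answer: 4.0625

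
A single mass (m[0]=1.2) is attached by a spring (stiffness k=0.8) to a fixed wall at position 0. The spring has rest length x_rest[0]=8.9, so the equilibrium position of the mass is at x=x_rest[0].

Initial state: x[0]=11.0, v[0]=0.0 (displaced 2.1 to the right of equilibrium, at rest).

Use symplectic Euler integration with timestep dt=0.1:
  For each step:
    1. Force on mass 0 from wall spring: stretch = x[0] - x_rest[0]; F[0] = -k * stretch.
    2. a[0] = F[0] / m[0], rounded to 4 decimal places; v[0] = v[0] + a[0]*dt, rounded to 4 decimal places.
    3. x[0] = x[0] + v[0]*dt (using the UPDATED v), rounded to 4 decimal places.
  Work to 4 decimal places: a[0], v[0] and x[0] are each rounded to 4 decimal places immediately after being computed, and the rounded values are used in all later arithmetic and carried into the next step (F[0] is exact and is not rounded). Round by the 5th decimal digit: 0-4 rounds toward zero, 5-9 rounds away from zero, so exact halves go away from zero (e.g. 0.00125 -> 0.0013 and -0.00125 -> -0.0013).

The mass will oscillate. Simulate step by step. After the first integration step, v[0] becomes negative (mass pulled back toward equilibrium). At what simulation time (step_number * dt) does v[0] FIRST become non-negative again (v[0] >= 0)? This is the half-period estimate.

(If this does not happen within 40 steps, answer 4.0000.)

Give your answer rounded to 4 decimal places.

Answer: 3.9000

Derivation:
Step 0: x=[11.0000] v=[0.0000]
Step 1: x=[10.9860] v=[-0.1400]
Step 2: x=[10.9581] v=[-0.2791]
Step 3: x=[10.9165] v=[-0.4163]
Step 4: x=[10.8614] v=[-0.5507]
Step 5: x=[10.7933] v=[-0.6815]
Step 6: x=[10.7125] v=[-0.8077]
Step 7: x=[10.6197] v=[-0.9285]
Step 8: x=[10.5154] v=[-1.0432]
Step 9: x=[10.4003] v=[-1.1509]
Step 10: x=[10.2752] v=[-1.2509]
Step 11: x=[10.1409] v=[-1.3426]
Step 12: x=[9.9984] v=[-1.4253]
Step 13: x=[9.8486] v=[-1.4985]
Step 14: x=[9.6924] v=[-1.5617]
Step 15: x=[9.5310] v=[-1.6145]
Step 16: x=[9.3653] v=[-1.6566]
Step 17: x=[9.1965] v=[-1.6876]
Step 18: x=[9.0258] v=[-1.7074]
Step 19: x=[8.8542] v=[-1.7158]
Step 20: x=[8.6829] v=[-1.7128]
Step 21: x=[8.5131] v=[-1.6983]
Step 22: x=[8.3459] v=[-1.6725]
Step 23: x=[8.1823] v=[-1.6356]
Step 24: x=[8.0235] v=[-1.5878]
Step 25: x=[7.8706] v=[-1.5294]
Step 26: x=[7.7245] v=[-1.4608]
Step 27: x=[7.5863] v=[-1.3824]
Step 28: x=[7.4568] v=[-1.2948]
Step 29: x=[7.3369] v=[-1.1986]
Step 30: x=[7.2275] v=[-1.0944]
Step 31: x=[7.1292] v=[-0.9829]
Step 32: x=[7.0427] v=[-0.8649]
Step 33: x=[6.9686] v=[-0.7411]
Step 34: x=[6.9074] v=[-0.6123]
Step 35: x=[6.8595] v=[-0.4795]
Step 36: x=[6.8252] v=[-0.3435]
Step 37: x=[6.8047] v=[-0.2052]
Step 38: x=[6.7982] v=[-0.0655]
Step 39: x=[6.8057] v=[0.0746]
First v>=0 after going negative at step 39, time=3.9000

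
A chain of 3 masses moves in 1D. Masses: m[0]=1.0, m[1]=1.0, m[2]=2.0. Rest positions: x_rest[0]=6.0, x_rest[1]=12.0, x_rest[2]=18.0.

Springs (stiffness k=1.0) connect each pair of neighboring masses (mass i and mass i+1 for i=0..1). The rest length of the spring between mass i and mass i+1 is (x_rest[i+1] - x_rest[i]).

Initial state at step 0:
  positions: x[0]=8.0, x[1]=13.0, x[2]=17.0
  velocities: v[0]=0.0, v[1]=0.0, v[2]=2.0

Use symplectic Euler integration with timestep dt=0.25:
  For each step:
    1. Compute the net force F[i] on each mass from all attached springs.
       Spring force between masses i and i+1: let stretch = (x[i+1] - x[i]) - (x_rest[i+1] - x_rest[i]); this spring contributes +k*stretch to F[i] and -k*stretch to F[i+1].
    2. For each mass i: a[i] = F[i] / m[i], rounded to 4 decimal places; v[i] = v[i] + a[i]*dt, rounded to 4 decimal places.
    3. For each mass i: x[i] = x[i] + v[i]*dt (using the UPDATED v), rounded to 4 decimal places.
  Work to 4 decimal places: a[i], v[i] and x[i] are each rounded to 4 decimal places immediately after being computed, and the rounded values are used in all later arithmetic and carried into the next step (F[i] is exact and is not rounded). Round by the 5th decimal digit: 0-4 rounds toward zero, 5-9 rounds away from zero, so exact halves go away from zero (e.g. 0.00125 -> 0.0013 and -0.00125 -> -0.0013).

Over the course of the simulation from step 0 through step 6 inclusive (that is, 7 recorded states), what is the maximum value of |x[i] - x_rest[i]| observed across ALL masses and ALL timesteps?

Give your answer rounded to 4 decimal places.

Step 0: x=[8.0000 13.0000 17.0000] v=[0.0000 0.0000 2.0000]
Step 1: x=[7.9375 12.9375 17.5625] v=[-0.2500 -0.2500 2.2500]
Step 2: x=[7.8125 12.8516 18.1680] v=[-0.5000 -0.3438 2.4219]
Step 3: x=[7.6275 12.7830 18.7949] v=[-0.7402 -0.2745 2.5074]
Step 4: x=[7.3897 12.7679 19.4214] v=[-0.9513 -0.0604 2.5059]
Step 5: x=[7.1130 12.8325 20.0275] v=[-1.1068 0.2584 2.4242]
Step 6: x=[6.8188 12.9893 20.5962] v=[-1.1769 0.6273 2.2748]
Max displacement = 2.5962

Answer: 2.5962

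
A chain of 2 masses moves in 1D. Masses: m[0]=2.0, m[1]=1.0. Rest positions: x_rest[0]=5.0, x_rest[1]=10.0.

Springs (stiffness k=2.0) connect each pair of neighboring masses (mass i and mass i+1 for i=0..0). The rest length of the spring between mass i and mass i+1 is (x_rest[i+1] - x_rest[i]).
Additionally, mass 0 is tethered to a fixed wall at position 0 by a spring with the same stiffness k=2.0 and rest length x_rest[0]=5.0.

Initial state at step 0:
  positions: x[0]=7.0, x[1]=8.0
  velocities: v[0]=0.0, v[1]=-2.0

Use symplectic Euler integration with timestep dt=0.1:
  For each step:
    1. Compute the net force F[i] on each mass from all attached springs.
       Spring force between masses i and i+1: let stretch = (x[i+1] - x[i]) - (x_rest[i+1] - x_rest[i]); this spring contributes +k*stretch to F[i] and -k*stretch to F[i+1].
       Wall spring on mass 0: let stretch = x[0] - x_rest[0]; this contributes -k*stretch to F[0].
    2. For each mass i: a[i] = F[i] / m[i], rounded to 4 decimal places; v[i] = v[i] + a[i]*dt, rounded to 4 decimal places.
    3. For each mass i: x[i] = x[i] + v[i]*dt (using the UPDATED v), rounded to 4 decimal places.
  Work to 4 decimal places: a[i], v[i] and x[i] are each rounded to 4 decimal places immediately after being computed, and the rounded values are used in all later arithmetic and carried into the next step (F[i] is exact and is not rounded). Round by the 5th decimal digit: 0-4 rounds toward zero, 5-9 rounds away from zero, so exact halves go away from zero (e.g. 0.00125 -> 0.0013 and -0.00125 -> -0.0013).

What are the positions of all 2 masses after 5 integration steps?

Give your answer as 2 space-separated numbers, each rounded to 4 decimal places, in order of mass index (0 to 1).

Step 0: x=[7.0000 8.0000] v=[0.0000 -2.0000]
Step 1: x=[6.9400 7.8800] v=[-0.6000 -1.2000]
Step 2: x=[6.8200 7.8412] v=[-1.2000 -0.3880]
Step 3: x=[6.6420 7.8820] v=[-1.7799 0.4078]
Step 4: x=[6.4100 7.9980] v=[-2.3201 1.1598]
Step 5: x=[6.1298 8.1822] v=[-2.8023 1.8422]

Answer: 6.1298 8.1822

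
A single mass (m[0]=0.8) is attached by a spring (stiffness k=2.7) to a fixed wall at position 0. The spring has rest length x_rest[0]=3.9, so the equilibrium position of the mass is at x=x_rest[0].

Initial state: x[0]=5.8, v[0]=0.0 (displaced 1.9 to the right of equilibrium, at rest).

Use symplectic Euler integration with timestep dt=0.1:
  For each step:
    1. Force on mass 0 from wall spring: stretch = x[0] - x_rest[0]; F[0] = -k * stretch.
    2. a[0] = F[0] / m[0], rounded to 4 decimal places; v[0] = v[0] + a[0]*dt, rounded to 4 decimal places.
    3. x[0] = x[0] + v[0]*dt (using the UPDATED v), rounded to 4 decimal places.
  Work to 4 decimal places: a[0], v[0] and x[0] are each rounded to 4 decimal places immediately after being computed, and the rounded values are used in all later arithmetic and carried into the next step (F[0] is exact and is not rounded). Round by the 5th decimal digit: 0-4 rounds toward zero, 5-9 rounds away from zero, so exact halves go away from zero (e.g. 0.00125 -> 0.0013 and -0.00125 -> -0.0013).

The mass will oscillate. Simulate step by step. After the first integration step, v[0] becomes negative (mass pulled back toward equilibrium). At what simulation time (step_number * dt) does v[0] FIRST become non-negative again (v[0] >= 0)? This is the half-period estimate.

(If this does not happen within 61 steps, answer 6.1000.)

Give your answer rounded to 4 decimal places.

Step 0: x=[5.8000] v=[0.0000]
Step 1: x=[5.7359] v=[-0.6413]
Step 2: x=[5.6098] v=[-1.2609]
Step 3: x=[5.4260] v=[-1.8380]
Step 4: x=[5.1907] v=[-2.3530]
Step 5: x=[4.9118] v=[-2.7886]
Step 6: x=[4.5988] v=[-3.1301]
Step 7: x=[4.2622] v=[-3.3660]
Step 8: x=[3.9134] v=[-3.4882]
Step 9: x=[3.5641] v=[-3.4927]
Step 10: x=[3.2262] v=[-3.3793]
Step 11: x=[2.9110] v=[-3.1519]
Step 12: x=[2.6292] v=[-2.8181]
Step 13: x=[2.3903] v=[-2.3892]
Step 14: x=[2.2023] v=[-1.8797]
Step 15: x=[2.0716] v=[-1.3067]
Step 16: x=[2.0026] v=[-0.6896]
Step 17: x=[1.9977] v=[-0.0492]
Step 18: x=[2.0570] v=[0.5928]
First v>=0 after going negative at step 18, time=1.8000

Answer: 1.8000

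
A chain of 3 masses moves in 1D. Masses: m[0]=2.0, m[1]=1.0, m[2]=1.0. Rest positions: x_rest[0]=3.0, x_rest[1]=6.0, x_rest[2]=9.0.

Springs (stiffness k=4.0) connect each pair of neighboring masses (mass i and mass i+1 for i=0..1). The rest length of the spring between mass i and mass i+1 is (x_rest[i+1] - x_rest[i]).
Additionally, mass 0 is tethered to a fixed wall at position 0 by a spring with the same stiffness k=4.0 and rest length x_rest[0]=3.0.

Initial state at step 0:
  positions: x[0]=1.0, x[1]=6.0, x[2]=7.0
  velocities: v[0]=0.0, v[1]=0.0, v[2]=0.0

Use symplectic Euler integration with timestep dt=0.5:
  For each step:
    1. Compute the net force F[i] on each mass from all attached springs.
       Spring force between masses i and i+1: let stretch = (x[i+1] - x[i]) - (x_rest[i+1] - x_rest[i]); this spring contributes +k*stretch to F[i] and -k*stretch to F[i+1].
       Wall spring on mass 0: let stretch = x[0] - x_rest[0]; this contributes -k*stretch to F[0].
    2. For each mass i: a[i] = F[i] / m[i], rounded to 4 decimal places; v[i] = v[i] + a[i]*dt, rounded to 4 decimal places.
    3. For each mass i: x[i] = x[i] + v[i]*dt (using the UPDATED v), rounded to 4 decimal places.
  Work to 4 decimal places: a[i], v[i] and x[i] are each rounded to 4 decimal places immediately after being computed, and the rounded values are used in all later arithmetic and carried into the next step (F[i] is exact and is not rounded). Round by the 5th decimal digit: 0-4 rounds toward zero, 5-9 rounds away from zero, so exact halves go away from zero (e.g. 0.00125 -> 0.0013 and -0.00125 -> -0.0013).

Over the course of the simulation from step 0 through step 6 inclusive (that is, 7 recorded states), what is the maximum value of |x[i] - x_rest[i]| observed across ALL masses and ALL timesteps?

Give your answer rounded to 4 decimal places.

Answer: 4.0000

Derivation:
Step 0: x=[1.0000 6.0000 7.0000] v=[0.0000 0.0000 0.0000]
Step 1: x=[3.0000 2.0000 9.0000] v=[4.0000 -8.0000 4.0000]
Step 2: x=[3.0000 6.0000 7.0000] v=[0.0000 8.0000 -4.0000]
Step 3: x=[3.0000 8.0000 7.0000] v=[0.0000 4.0000 0.0000]
Step 4: x=[4.0000 4.0000 11.0000] v=[2.0000 -8.0000 8.0000]
Step 5: x=[3.0000 7.0000 11.0000] v=[-2.0000 6.0000 0.0000]
Step 6: x=[2.5000 10.0000 10.0000] v=[-1.0000 6.0000 -2.0000]
Max displacement = 4.0000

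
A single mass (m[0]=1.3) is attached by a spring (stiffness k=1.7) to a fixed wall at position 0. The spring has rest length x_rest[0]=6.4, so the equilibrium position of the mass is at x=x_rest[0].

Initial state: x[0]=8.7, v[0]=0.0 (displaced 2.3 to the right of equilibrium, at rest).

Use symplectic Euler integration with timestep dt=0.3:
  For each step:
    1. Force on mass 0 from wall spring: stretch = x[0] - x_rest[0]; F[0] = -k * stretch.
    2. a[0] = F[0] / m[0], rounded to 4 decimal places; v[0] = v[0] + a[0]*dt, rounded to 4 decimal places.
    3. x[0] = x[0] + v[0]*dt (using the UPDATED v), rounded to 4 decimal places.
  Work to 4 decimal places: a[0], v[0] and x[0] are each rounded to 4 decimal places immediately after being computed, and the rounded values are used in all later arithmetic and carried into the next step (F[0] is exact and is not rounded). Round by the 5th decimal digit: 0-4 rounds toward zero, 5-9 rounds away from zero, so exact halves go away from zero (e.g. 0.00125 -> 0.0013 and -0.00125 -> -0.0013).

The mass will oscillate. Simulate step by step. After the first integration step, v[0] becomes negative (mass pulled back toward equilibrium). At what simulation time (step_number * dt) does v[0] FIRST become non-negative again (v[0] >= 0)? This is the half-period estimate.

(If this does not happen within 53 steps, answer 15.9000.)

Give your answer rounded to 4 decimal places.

Step 0: x=[8.7000] v=[0.0000]
Step 1: x=[8.4293] v=[-0.9023]
Step 2: x=[7.9198] v=[-1.6984]
Step 3: x=[7.2314] v=[-2.2946]
Step 4: x=[6.4452] v=[-2.6208]
Step 5: x=[5.6537] v=[-2.6385]
Step 6: x=[4.9500] v=[-2.3457]
Step 7: x=[4.4170] v=[-1.7768]
Step 8: x=[4.1174] v=[-0.9988]
Step 9: x=[4.0864] v=[-0.1033]
Step 10: x=[4.3277] v=[0.8044]
First v>=0 after going negative at step 10, time=3.0000

Answer: 3.0000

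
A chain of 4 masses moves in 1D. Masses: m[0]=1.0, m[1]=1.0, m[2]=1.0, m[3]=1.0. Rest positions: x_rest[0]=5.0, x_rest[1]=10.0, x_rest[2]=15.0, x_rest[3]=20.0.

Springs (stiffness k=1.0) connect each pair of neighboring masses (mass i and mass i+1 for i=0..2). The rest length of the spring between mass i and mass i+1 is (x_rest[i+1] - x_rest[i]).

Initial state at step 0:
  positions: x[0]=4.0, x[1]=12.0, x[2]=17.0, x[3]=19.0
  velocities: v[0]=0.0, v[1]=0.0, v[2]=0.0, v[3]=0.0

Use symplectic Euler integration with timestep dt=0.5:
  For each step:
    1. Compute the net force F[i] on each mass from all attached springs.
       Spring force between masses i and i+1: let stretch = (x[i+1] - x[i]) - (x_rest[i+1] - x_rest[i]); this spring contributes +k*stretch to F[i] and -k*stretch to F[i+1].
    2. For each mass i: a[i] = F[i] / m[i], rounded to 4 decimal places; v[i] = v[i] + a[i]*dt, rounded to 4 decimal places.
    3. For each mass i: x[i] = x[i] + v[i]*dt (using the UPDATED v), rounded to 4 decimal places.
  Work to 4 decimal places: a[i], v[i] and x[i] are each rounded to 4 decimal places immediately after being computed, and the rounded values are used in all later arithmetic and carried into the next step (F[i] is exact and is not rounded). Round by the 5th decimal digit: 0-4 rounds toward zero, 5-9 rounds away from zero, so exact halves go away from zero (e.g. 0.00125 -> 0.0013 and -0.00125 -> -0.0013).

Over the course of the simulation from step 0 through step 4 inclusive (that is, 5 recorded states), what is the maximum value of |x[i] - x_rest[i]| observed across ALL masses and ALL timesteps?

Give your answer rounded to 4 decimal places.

Step 0: x=[4.0000 12.0000 17.0000 19.0000] v=[0.0000 0.0000 0.0000 0.0000]
Step 1: x=[4.7500 11.2500 16.2500 19.7500] v=[1.5000 -1.5000 -1.5000 1.5000]
Step 2: x=[5.8750 10.1250 15.1250 20.8750] v=[2.2500 -2.2500 -2.2500 2.2500]
Step 3: x=[6.8125 9.1875 14.1875 21.8125] v=[1.8750 -1.8750 -1.8750 1.8750]
Step 4: x=[7.0938 8.9063 13.9063 22.0938] v=[0.5625 -0.5625 -0.5625 0.5625]
Max displacement = 2.0938

Answer: 2.0938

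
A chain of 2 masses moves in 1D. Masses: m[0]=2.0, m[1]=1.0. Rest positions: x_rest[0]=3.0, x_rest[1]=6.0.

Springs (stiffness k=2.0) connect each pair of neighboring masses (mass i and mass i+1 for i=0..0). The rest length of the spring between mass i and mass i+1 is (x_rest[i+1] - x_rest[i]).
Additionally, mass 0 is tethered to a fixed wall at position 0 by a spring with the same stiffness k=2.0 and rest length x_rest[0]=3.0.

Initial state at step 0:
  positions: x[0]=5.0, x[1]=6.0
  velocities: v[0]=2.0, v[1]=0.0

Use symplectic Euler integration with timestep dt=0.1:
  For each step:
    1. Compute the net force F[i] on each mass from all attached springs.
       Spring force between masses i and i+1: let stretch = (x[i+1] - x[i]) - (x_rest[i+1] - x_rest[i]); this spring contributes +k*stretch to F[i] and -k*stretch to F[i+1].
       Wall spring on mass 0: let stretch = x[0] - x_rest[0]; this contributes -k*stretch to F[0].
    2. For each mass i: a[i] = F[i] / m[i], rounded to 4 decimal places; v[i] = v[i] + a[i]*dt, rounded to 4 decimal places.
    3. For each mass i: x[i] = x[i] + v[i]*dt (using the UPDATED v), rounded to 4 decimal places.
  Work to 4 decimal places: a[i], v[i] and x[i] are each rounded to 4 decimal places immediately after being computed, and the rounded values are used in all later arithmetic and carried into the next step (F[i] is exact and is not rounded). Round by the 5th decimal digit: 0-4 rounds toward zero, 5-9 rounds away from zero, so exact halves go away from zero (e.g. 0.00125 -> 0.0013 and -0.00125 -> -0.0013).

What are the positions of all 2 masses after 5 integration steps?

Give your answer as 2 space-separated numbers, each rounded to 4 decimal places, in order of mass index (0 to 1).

Answer: 5.3634 6.6222

Derivation:
Step 0: x=[5.0000 6.0000] v=[2.0000 0.0000]
Step 1: x=[5.1600 6.0400] v=[1.6000 0.4000]
Step 2: x=[5.2772 6.1224] v=[1.1720 0.8240]
Step 3: x=[5.3501 6.2479] v=[0.7288 1.2550]
Step 4: x=[5.3785 6.4154] v=[0.2836 1.6754]
Step 5: x=[5.3634 6.6222] v=[-0.1506 2.0680]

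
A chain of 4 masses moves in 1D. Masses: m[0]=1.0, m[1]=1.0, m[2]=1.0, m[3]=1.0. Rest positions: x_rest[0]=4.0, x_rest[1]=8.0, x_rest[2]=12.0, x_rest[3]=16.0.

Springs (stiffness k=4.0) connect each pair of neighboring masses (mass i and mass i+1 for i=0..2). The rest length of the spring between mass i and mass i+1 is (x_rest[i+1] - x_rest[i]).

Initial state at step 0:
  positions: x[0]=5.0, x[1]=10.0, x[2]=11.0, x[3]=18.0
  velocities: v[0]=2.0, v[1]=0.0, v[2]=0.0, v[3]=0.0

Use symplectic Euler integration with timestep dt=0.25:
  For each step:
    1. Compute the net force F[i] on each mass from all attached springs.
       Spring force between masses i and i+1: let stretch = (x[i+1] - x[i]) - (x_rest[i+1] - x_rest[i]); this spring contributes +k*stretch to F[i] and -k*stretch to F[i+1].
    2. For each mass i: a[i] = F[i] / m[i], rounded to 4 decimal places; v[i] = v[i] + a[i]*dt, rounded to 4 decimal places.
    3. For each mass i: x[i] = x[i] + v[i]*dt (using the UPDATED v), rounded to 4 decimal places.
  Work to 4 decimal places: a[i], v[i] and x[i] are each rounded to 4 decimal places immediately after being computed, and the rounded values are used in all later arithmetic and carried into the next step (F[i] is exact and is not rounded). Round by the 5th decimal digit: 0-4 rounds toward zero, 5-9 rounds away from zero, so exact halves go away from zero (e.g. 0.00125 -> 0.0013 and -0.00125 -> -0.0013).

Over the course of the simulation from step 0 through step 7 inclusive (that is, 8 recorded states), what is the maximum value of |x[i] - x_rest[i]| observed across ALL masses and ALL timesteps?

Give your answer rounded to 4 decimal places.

Answer: 3.7676

Derivation:
Step 0: x=[5.0000 10.0000 11.0000 18.0000] v=[2.0000 0.0000 0.0000 0.0000]
Step 1: x=[5.7500 9.0000 12.5000 17.2500] v=[3.0000 -4.0000 6.0000 -3.0000]
Step 2: x=[6.3125 8.0625 14.3125 16.3125] v=[2.2500 -3.7500 7.2500 -3.7500]
Step 3: x=[6.3125 8.2500 15.0625 15.8750] v=[0.0000 0.7500 3.0000 -1.7500]
Step 4: x=[5.7969 9.6563 14.3125 16.2344] v=[-2.0625 5.6250 -3.0000 1.4375]
Step 5: x=[5.2461 11.2618 12.8789 17.1133] v=[-2.2031 6.4218 -5.7343 3.5156]
Step 6: x=[5.1993 11.7676 12.0997 17.9336] v=[-0.1874 2.0232 -3.1170 3.2812]
Step 7: x=[5.7945 10.7144 12.6959 18.2954] v=[2.3809 -4.2130 2.3848 1.4473]
Max displacement = 3.7676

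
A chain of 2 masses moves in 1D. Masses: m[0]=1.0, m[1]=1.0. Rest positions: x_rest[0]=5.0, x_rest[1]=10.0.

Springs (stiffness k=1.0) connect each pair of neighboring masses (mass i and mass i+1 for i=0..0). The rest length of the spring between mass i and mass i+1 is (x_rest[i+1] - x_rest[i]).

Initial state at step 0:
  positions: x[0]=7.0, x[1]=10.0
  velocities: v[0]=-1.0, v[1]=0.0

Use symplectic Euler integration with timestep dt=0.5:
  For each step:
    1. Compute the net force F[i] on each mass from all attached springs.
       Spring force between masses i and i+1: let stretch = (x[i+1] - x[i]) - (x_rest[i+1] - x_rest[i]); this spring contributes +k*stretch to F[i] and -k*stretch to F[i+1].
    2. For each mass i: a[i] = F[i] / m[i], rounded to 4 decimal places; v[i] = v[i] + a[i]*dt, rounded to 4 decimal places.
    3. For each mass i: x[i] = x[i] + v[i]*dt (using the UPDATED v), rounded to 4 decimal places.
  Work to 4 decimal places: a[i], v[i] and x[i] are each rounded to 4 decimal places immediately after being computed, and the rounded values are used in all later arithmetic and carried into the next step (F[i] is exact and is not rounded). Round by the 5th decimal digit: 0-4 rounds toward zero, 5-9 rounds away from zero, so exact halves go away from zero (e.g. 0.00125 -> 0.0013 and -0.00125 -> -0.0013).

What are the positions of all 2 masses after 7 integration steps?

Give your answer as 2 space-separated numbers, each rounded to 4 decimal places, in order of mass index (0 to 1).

Step 0: x=[7.0000 10.0000] v=[-1.0000 0.0000]
Step 1: x=[6.0000 10.5000] v=[-2.0000 1.0000]
Step 2: x=[4.8750 11.1250] v=[-2.2500 1.2500]
Step 3: x=[4.0625 11.4375] v=[-1.6250 0.6250]
Step 4: x=[3.8438 11.1563] v=[-0.4375 -0.5625]
Step 5: x=[4.2032 10.2969] v=[0.7188 -1.7188]
Step 6: x=[4.8361 9.1641] v=[1.2657 -2.2657]
Step 7: x=[5.3010 8.1993] v=[0.9297 -1.9297]

Answer: 5.3010 8.1993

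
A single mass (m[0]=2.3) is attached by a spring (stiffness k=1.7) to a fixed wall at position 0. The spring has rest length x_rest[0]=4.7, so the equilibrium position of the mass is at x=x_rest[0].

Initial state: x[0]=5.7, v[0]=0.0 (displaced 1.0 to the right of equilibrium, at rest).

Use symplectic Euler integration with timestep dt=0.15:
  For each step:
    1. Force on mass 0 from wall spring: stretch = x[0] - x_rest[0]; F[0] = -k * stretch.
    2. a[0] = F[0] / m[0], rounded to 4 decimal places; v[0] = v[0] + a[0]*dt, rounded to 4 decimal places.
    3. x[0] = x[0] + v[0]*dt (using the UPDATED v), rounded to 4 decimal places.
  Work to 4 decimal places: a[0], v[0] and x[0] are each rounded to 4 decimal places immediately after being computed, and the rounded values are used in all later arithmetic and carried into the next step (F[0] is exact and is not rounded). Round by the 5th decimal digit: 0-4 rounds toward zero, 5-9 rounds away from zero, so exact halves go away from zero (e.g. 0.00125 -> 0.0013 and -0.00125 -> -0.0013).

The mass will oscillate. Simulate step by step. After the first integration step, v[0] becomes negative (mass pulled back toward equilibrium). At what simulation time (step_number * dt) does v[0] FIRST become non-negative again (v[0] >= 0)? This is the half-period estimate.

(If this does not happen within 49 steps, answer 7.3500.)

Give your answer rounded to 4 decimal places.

Answer: 3.7500

Derivation:
Step 0: x=[5.7000] v=[0.0000]
Step 1: x=[5.6834] v=[-0.1109]
Step 2: x=[5.6504] v=[-0.2199]
Step 3: x=[5.6016] v=[-0.3253]
Step 4: x=[5.5378] v=[-0.4253]
Step 5: x=[5.4601] v=[-0.5182]
Step 6: x=[5.3697] v=[-0.6025]
Step 7: x=[5.2682] v=[-0.6768]
Step 8: x=[5.1572] v=[-0.7398]
Step 9: x=[5.0386] v=[-0.7905]
Step 10: x=[4.9144] v=[-0.8280]
Step 11: x=[4.7866] v=[-0.8518]
Step 12: x=[4.6574] v=[-0.8614]
Step 13: x=[4.5289] v=[-0.8567]
Step 14: x=[4.4032] v=[-0.8377]
Step 15: x=[4.2825] v=[-0.8048]
Step 16: x=[4.1687] v=[-0.7585]
Step 17: x=[4.0638] v=[-0.6996]
Step 18: x=[3.9694] v=[-0.6291]
Step 19: x=[3.8872] v=[-0.5481]
Step 20: x=[3.8185] v=[-0.4580]
Step 21: x=[3.7645] v=[-0.3603]
Step 22: x=[3.7260] v=[-0.2566]
Step 23: x=[3.7037] v=[-0.1486]
Step 24: x=[3.6980] v=[-0.0381]
Step 25: x=[3.7090] v=[0.0730]
First v>=0 after going negative at step 25, time=3.7500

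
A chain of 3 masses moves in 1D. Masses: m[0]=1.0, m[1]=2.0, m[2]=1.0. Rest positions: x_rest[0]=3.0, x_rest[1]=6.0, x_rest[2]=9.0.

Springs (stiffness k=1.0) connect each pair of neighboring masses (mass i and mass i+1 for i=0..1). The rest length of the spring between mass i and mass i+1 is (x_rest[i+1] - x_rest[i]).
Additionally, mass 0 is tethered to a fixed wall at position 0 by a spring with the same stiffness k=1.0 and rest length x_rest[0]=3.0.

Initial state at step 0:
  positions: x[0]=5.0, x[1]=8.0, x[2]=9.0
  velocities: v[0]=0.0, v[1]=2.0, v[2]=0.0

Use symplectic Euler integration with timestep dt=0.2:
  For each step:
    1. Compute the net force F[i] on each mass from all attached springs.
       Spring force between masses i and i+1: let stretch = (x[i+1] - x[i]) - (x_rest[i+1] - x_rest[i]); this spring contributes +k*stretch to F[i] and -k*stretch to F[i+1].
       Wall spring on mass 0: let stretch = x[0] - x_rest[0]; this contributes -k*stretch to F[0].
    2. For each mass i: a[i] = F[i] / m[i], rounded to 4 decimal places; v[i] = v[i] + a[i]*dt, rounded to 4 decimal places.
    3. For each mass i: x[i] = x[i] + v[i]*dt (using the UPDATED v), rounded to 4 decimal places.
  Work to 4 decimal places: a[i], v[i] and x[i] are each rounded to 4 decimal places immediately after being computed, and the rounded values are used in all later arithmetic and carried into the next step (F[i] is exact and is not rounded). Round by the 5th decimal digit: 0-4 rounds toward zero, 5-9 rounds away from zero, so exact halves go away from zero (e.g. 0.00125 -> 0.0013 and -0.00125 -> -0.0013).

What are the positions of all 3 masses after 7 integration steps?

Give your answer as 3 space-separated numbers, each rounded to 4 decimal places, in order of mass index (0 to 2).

Step 0: x=[5.0000 8.0000 9.0000] v=[0.0000 2.0000 0.0000]
Step 1: x=[4.9200 8.3600 9.0800] v=[-0.4000 1.8000 0.4000]
Step 2: x=[4.7808 8.6656 9.2512] v=[-0.6960 1.5280 0.8560]
Step 3: x=[4.6058 8.9052 9.5190] v=[-0.8752 1.1981 1.3389]
Step 4: x=[4.4185 9.0711 9.8822] v=[-0.9365 0.8295 1.8161]
Step 5: x=[4.2406 9.1602 10.3330] v=[-0.8897 0.4453 2.2539]
Step 6: x=[4.0898 9.1743 10.8569] v=[-0.7539 0.0706 2.6193]
Step 7: x=[3.9788 9.1204 11.4335] v=[-0.5550 -0.2696 2.8828]

Answer: 3.9788 9.1204 11.4335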